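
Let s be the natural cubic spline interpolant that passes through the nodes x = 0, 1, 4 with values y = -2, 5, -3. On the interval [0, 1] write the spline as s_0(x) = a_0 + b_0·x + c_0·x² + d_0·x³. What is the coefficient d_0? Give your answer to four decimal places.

-1.2083

Put σ_i = s'' at the i-th knot. Here h = (1, 3) and Δ = (7, -8/3), so the interior equations h_(i-1)·σ_(i-1) + 2(h_(i-1)+h_i)·σ_i + h_i·σ_(i+1) = 6(Δ_i − Δ_(i-1)) read
  1·σ_0 + 8·σ_1 + 3·σ_2 = 6(Δ_1 - Δ_0) = -58
Natural end conditions: σ_0 = σ_2 = 0.
Solving the tridiagonal system: σ_0 = 0, σ_1 = -29/4, σ_2 = 0.
On [0, 1], with s_0(x) = a_0 + b_0·x + c_0·x² + d_0·x³: c_0 = σ_0/2 = 0, d_0 = (σ_1 - σ_0)/(6h_0) = -29/24, b_0 = Δ_0 - h_0(2σ_0 + σ_1)/6 = 197/24.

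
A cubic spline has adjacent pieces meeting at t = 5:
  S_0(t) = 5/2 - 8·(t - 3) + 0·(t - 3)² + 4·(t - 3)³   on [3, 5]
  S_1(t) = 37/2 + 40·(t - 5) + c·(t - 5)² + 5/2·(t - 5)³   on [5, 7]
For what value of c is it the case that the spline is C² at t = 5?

S_0''(t) = 0 + 24·(t - 3), so S_0''(5) = 48. On the right, S_1''(5) = 2c, so c = 24.

24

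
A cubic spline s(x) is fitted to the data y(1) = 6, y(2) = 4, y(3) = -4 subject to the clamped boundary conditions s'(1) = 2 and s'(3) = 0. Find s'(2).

-8

Put σ_i = s'' at the i-th knot. Here h = (1, 1) and Δ = (-2, -8), so the interior equations h_(i-1)·σ_(i-1) + 2(h_(i-1)+h_i)·σ_i + h_i·σ_(i+1) = 6(Δ_i − Δ_(i-1)) read
  1·σ_0 + 4·σ_1 + 1·σ_2 = 6(Δ_1 - Δ_0) = -36
Clamped end conditions give two more equations: 2h_0·σ_0 + h_0·σ_1 = 6(Δ_0 - s'(1)) = -24 and h_1·σ_1 + 2h_1·σ_2 = 6(s'(3) - Δ_1) = 48.
Forward elimination and back-substitution give σ_0 = -4, σ_1 = -16, σ_2 = 32.
On [2, 3], s'(x) = b_1 + 2c_1·(x - 2) + 3d_1·(x - 2)² with b_1 = Δ_1 - h_1(2σ_1 + σ_2)/6 = -8, c_1 = σ_1/2 = -8, d_1 = (σ_2 - σ_1)/(6h_1) = 8. So s'(2) = -8.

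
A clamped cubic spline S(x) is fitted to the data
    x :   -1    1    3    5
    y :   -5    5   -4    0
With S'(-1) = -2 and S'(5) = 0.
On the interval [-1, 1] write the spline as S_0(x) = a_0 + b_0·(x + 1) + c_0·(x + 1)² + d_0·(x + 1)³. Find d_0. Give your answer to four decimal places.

-2.6417

Put m_i = S'' at the i-th knot. Here h = (2, 2, 2) and Δ = (5, -9/2, 2), so the interior equations h_(i-1)·m_(i-1) + 2(h_(i-1)+h_i)·m_i + h_i·m_(i+1) = 6(Δ_i − Δ_(i-1)) read
  2·m_0 + 8·m_1 + 2·m_2 = 6(Δ_1 - Δ_0) = -57
  2·m_1 + 8·m_2 + 2·m_3 = 6(Δ_2 - Δ_1) = 39
Clamped end conditions give two more equations: 2h_0·m_0 + h_0·m_1 = 6(Δ_0 - S'(-1)) = 42 and h_2·m_2 + 2h_2·m_3 = 6(S'(5) - Δ_2) = -12.
Forward elimination and back-substitution give m_0 = 527/30, m_1 = -212/15, m_2 = 157/15, m_3 = -247/30.
On [-1, 1], with S_0(x) = a_0 + b_0·(x + 1) + c_0·(x + 1)² + d_0·(x + 1)³: c_0 = m_0/2 = 527/60, d_0 = (m_1 - m_0)/(6h_0) = -317/120, b_0 = Δ_0 - h_0(2m_0 + m_1)/6 = -2.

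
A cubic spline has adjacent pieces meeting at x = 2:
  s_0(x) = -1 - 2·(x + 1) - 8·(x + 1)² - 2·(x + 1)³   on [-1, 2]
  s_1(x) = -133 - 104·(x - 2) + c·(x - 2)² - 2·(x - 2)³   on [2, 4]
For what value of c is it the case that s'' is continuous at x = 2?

s_0''(x) = -16 - 12·(x + 1), so s_0''(2) = -52. On the right, s_1''(2) = 2c, so c = -26.

-26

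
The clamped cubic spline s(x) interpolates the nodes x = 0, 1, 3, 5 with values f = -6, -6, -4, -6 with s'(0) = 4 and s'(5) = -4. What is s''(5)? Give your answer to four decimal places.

With M_i denoting the second derivative at x_i, h_i = 1, 2, 2, and Δ_i = (y_(i+1) − y_i)/h_i = 0, 1, -1:
  1·M_0 + 6·M_1 + 2·M_2 = 6(Δ_1 - Δ_0) = 6
  2·M_1 + 8·M_2 + 2·M_3 = 6(Δ_2 - Δ_1) = -12
Clamped end conditions give two more equations: 2h_0·M_0 + h_0·M_1 = 6(Δ_0 - s'(0)) = -24 and h_2·M_2 + 2h_2·M_3 = 6(s'(5) - Δ_2) = -18.
Hence M_0 = -320/23, M_1 = 88/23, M_2 = -35/23, M_3 = -86/23.

-3.7391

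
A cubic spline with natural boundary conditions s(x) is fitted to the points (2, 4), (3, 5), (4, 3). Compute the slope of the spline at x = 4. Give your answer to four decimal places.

Put σ_i = s'' at the i-th knot. Here h = (1, 1) and Δ = (1, -2), so the interior equations h_(i-1)·σ_(i-1) + 2(h_(i-1)+h_i)·σ_i + h_i·σ_(i+1) = 6(Δ_i − Δ_(i-1)) read
  1·σ_0 + 4·σ_1 + 1·σ_2 = 6(Δ_1 - Δ_0) = -18
Natural end conditions: σ_0 = σ_2 = 0.
Forward elimination and back-substitution give σ_0 = 0, σ_1 = -9/2, σ_2 = 0.
On [3, 4], s'(x) = b_1 + 2c_1·(x - 3) + 3d_1·(x - 3)² with b_1 = Δ_1 - h_1(2σ_1 + σ_2)/6 = -1/2, c_1 = σ_1/2 = -9/4, d_1 = (σ_2 - σ_1)/(6h_1) = 3/4. So s'(4) = -11/4.

-2.7500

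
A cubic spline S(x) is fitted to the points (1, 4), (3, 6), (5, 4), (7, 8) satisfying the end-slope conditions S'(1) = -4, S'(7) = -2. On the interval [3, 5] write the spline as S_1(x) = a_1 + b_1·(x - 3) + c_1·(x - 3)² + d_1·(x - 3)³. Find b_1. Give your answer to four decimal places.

Write M_i for S''(x_i). With h_i = 2, 2, 2 and divided differences Δ_i = 1, -1, 2, the continuity of S' gives the tridiagonal system
  2·M_0 + 8·M_1 + 2·M_2 = 6(Δ_1 - Δ_0) = -12
  2·M_1 + 8·M_2 + 2·M_3 = 6(Δ_2 - Δ_1) = 18
Clamped end conditions give two more equations: 2h_0·M_0 + h_0·M_1 = 6(Δ_0 - S'(1)) = 30 and h_2·M_2 + 2h_2·M_3 = 6(S'(7) - Δ_2) = -24.
Hence M_0 = 154/15, M_1 = -83/15, M_2 = 88/15, M_3 = -134/15.
On [3, 5], with S_1(x) = a_1 + b_1·(x - 3) + c_1·(x - 3)² + d_1·(x - 3)³: c_1 = M_1/2 = -83/30, d_1 = (M_2 - M_1)/(6h_1) = 19/20, b_1 = Δ_1 - h_1(2M_1 + M_2)/6 = 11/15.

0.7333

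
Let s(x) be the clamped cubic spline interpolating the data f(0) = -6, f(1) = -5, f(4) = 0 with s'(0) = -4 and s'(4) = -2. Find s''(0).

Let M_i = s''(x_i). Step sizes h_i = 1, 3; slopes of the chords Δ_i = (y_(i+1) - y_i)/h_i = 1, 5/3.
  1·M_0 + 8·M_1 + 3·M_2 = 6(Δ_1 - Δ_0) = 4
Clamped end conditions give two more equations: 2h_0·M_0 + h_0·M_1 = 6(Δ_0 - s'(0)) = 30 and h_1·M_1 + 2h_1·M_2 = 6(s'(4) - Δ_1) = -22.
Solving the tridiagonal system: M_0 = 15, M_1 = 0, M_2 = -11/3.

15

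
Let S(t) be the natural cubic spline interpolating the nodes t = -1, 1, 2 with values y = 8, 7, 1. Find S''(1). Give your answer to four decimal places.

-5.5000

With M_i denoting the second derivative at x_i, h_i = 2, 1, and Δ_i = (y_(i+1) − y_i)/h_i = -1/2, -6:
  2·M_0 + 6·M_1 + 1·M_2 = 6(Δ_1 - Δ_0) = -33
Natural end conditions: M_0 = M_2 = 0.
Hence M_0 = 0, M_1 = -11/2, M_2 = 0.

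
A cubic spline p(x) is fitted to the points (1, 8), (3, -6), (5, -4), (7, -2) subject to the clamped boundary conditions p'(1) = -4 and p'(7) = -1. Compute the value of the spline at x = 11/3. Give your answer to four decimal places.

-7.1407

Let σ_i = p''(x_i). Step sizes h_i = 2, 2, 2; slopes of the chords Δ_i = (y_(i+1) - y_i)/h_i = -7, 1, 1.
  2·σ_0 + 8·σ_1 + 2·σ_2 = 6(Δ_1 - Δ_0) = 48
  2·σ_1 + 8·σ_2 + 2·σ_3 = 6(Δ_2 - Δ_1) = 0
Clamped end conditions give two more equations: 2h_0·σ_0 + h_0·σ_1 = 6(Δ_0 - p'(1)) = -18 and h_2·σ_2 + 2h_2·σ_3 = 6(p'(7) - Δ_2) = -12.
Solving: σ_0 = -44/5, σ_1 = 43/5, σ_2 = -8/5, σ_3 = -11/5.
On [3, 5], p(x) = -6 - 21/5·(x - 3) + 43/10·(x - 3)² - 17/20·(x - 3)³.
With (x - 3) = 2/3: p(11/3) = -964/135.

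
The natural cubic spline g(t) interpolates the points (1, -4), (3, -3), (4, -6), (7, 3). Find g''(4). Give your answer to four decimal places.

Put M_i = g'' at the i-th knot. Here h = (2, 1, 3) and Δ = (1/2, -3, 3), so the interior equations h_(i-1)·M_(i-1) + 2(h_(i-1)+h_i)·M_i + h_i·M_(i+1) = 6(Δ_i − Δ_(i-1)) read
  2·M_0 + 6·M_1 + 1·M_2 = 6(Δ_1 - Δ_0) = -21
  1·M_1 + 8·M_2 + 3·M_3 = 6(Δ_2 - Δ_1) = 36
Natural end conditions: M_0 = M_3 = 0.
Forward elimination and back-substitution give M_0 = 0, M_1 = -204/47, M_2 = 237/47, M_3 = 0.

5.0426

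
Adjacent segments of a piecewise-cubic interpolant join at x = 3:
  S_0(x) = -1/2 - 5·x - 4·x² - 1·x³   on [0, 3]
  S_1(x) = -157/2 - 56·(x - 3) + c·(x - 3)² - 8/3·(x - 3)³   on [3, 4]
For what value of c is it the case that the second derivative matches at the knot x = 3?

-13

S_0''(x) = -8 - 6·x, so S_0''(3) = -26. On the right, S_1''(3) = 2c, so c = -13.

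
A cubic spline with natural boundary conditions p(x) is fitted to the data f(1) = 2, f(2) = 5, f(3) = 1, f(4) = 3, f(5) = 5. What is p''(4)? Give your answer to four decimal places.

Write M_i for p''(x_i). With h_i = 1, 1, 1, 1 and divided differences Δ_i = 3, -4, 2, 2, the continuity of p' gives the tridiagonal system
  1·M_0 + 4·M_1 + 1·M_2 = 6(Δ_1 - Δ_0) = -42
  1·M_1 + 4·M_2 + 1·M_3 = 6(Δ_2 - Δ_1) = 36
  1·M_2 + 4·M_3 + 1·M_4 = 6(Δ_3 - Δ_2) = 0
Natural end conditions: M_0 = M_4 = 0.
Solving the tridiagonal system: M_0 = 0, M_1 = -387/28, M_2 = 93/7, M_3 = -93/28, M_4 = 0.

-3.3214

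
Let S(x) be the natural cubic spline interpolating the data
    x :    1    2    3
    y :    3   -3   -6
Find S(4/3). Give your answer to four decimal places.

0.7778

Let M_i = S''(x_i). Step sizes h_i = 1, 1; slopes of the chords Δ_i = (y_(i+1) - y_i)/h_i = -6, -3.
  1·M_0 + 4·M_1 + 1·M_2 = 6(Δ_1 - Δ_0) = 18
Natural end conditions: M_0 = M_2 = 0.
Forward elimination and back-substitution give M_0 = 0, M_1 = 9/2, M_2 = 0.
On [1, 2], S(x) = 3 - 27/4·(x - 1) + 0·(x - 1)² + 3/4·(x - 1)³.
With (x - 1) = 1/3: S(4/3) = 7/9.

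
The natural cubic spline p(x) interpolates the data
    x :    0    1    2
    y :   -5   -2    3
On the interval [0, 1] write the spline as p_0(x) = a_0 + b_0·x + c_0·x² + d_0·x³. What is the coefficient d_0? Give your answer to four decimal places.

0.5000

Put σ_i = p'' at the i-th knot. Here h = (1, 1) and Δ = (3, 5), so the interior equations h_(i-1)·σ_(i-1) + 2(h_(i-1)+h_i)·σ_i + h_i·σ_(i+1) = 6(Δ_i − Δ_(i-1)) read
  1·σ_0 + 4·σ_1 + 1·σ_2 = 6(Δ_1 - Δ_0) = 12
Natural end conditions: σ_0 = σ_2 = 0.
Solving: σ_0 = 0, σ_1 = 3, σ_2 = 0.
On [0, 1], with p_0(x) = a_0 + b_0·x + c_0·x² + d_0·x³: c_0 = σ_0/2 = 0, d_0 = (σ_1 - σ_0)/(6h_0) = 1/2, b_0 = Δ_0 - h_0(2σ_0 + σ_1)/6 = 5/2.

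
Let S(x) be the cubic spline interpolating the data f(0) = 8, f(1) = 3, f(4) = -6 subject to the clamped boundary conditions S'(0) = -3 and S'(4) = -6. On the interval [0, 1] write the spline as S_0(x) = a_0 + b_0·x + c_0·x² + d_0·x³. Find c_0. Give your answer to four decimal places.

-4.1250

Put m_i = S'' at the i-th knot. Here h = (1, 3) and Δ = (-5, -3), so the interior equations h_(i-1)·m_(i-1) + 2(h_(i-1)+h_i)·m_i + h_i·m_(i+1) = 6(Δ_i − Δ_(i-1)) read
  1·m_0 + 8·m_1 + 3·m_2 = 6(Δ_1 - Δ_0) = 12
Clamped end conditions give two more equations: 2h_0·m_0 + h_0·m_1 = 6(Δ_0 - S'(0)) = -12 and h_1·m_1 + 2h_1·m_2 = 6(S'(4) - Δ_1) = -18.
Solving the tridiagonal system: m_0 = -33/4, m_1 = 9/2, m_2 = -21/4.
On [0, 1], with S_0(x) = a_0 + b_0·x + c_0·x² + d_0·x³: c_0 = m_0/2 = -33/8, d_0 = (m_1 - m_0)/(6h_0) = 17/8, b_0 = Δ_0 - h_0(2m_0 + m_1)/6 = -3.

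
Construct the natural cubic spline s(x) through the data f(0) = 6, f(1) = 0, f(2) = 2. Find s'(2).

4

Put M_i = s'' at the i-th knot. Here h = (1, 1) and Δ = (-6, 2), so the interior equations h_(i-1)·M_(i-1) + 2(h_(i-1)+h_i)·M_i + h_i·M_(i+1) = 6(Δ_i − Δ_(i-1)) read
  1·M_0 + 4·M_1 + 1·M_2 = 6(Δ_1 - Δ_0) = 48
Natural end conditions: M_0 = M_2 = 0.
Solving the tridiagonal system: M_0 = 0, M_1 = 12, M_2 = 0.
On [1, 2], s'(x) = b_1 + 2c_1·(x - 1) + 3d_1·(x - 1)² with b_1 = Δ_1 - h_1(2M_1 + M_2)/6 = -2, c_1 = M_1/2 = 6, d_1 = (M_2 - M_1)/(6h_1) = -2. So s'(2) = 4.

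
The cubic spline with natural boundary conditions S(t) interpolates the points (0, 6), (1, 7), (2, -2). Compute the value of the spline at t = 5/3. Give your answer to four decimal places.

1.7407

Write m_i for S''(x_i). With h_i = 1, 1 and divided differences Δ_i = 1, -9, the continuity of S' gives the tridiagonal system
  1·m_0 + 4·m_1 + 1·m_2 = 6(Δ_1 - Δ_0) = -60
Natural end conditions: m_0 = m_2 = 0.
Hence m_0 = 0, m_1 = -15, m_2 = 0.
On [1, 2], S(t) = 7 - 4·(t - 1) - 15/2·(t - 1)² + 5/2·(t - 1)³.
With (t - 1) = 2/3: S(5/3) = 47/27.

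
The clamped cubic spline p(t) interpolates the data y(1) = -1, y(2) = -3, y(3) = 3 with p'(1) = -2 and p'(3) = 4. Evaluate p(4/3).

Put σ_i = p'' at the i-th knot. Here h = (1, 1) and Δ = (-2, 6), so the interior equations h_(i-1)·σ_(i-1) + 2(h_(i-1)+h_i)·σ_i + h_i·σ_(i+1) = 6(Δ_i − Δ_(i-1)) read
  1·σ_0 + 4·σ_1 + 1·σ_2 = 6(Δ_1 - Δ_0) = 48
Clamped end conditions give two more equations: 2h_0·σ_0 + h_0·σ_1 = 6(Δ_0 - p'(1)) = 0 and h_1·σ_1 + 2h_1·σ_2 = 6(p'(3) - Δ_1) = -12.
Hence σ_0 = -9, σ_1 = 18, σ_2 = -15.
On [1, 2], p(t) = -1 - 2·(t - 1) - 9/2·(t - 1)² + 9/2·(t - 1)³.
With (t - 1) = 1/3: p(4/3) = -2.

-2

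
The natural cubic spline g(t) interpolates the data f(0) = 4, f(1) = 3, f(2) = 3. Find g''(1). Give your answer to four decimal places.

With m_i denoting the second derivative at x_i, h_i = 1, 1, and Δ_i = (y_(i+1) − y_i)/h_i = -1, 0:
  1·m_0 + 4·m_1 + 1·m_2 = 6(Δ_1 - Δ_0) = 6
Natural end conditions: m_0 = m_2 = 0.
Forward elimination and back-substitution give m_0 = 0, m_1 = 3/2, m_2 = 0.

1.5000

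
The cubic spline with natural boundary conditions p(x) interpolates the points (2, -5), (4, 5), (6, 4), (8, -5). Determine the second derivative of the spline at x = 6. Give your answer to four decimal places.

-2.1000

Write σ_i for p''(x_i). With h_i = 2, 2, 2 and divided differences Δ_i = 5, -1/2, -9/2, the continuity of p' gives the tridiagonal system
  2·σ_0 + 8·σ_1 + 2·σ_2 = 6(Δ_1 - Δ_0) = -33
  2·σ_1 + 8·σ_2 + 2·σ_3 = 6(Δ_2 - Δ_1) = -24
Natural end conditions: σ_0 = σ_3 = 0.
Forward elimination and back-substitution give σ_0 = 0, σ_1 = -18/5, σ_2 = -21/10, σ_3 = 0.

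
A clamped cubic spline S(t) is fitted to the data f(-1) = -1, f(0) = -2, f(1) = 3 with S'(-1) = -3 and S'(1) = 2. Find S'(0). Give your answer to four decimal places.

3.2500

Put σ_i = S'' at the i-th knot. Here h = (1, 1) and Δ = (-1, 5), so the interior equations h_(i-1)·σ_(i-1) + 2(h_(i-1)+h_i)·σ_i + h_i·σ_(i+1) = 6(Δ_i − Δ_(i-1)) read
  1·σ_0 + 4·σ_1 + 1·σ_2 = 6(Δ_1 - Δ_0) = 36
Clamped end conditions give two more equations: 2h_0·σ_0 + h_0·σ_1 = 6(Δ_0 - S'(-1)) = 12 and h_1·σ_1 + 2h_1·σ_2 = 6(S'(1) - Δ_1) = -18.
Forward elimination and back-substitution give σ_0 = -1/2, σ_1 = 13, σ_2 = -31/2.
On [0, 1], S'(t) = b_1 + 2c_1·t + 3d_1·t² with b_1 = Δ_1 - h_1(2σ_1 + σ_2)/6 = 13/4, c_1 = σ_1/2 = 13/2, d_1 = (σ_2 - σ_1)/(6h_1) = -19/4. So S'(0) = 13/4.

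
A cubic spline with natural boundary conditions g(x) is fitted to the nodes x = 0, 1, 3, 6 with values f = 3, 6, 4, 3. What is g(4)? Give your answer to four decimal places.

2.9524

Put m_i = g'' at the i-th knot. Here h = (1, 2, 3) and Δ = (3, -1, -1/3), so the interior equations h_(i-1)·m_(i-1) + 2(h_(i-1)+h_i)·m_i + h_i·m_(i+1) = 6(Δ_i − Δ_(i-1)) read
  1·m_0 + 6·m_1 + 2·m_2 = 6(Δ_1 - Δ_0) = -24
  2·m_1 + 10·m_2 + 3·m_3 = 6(Δ_2 - Δ_1) = 4
Natural end conditions: m_0 = m_3 = 0.
Solving: m_0 = 0, m_1 = -31/7, m_2 = 9/7, m_3 = 0.
On [3, 6], g(x) = 4 - 34/21·(x - 3) + 9/14·(x - 3)² - 1/14·(x - 3)³.
With (x - 3) = 1: g(4) = 62/21.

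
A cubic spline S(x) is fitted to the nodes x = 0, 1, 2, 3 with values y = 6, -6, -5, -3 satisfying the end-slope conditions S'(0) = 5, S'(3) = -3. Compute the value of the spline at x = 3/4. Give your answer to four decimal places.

Write M_i for S''(x_i). With h_i = 1, 1, 1 and divided differences Δ_i = -12, 1, 2, the continuity of S' gives the tridiagonal system
  1·M_0 + 4·M_1 + 1·M_2 = 6(Δ_1 - Δ_0) = 78
  1·M_1 + 4·M_2 + 1·M_3 = 6(Δ_2 - Δ_1) = 6
Clamped end conditions give two more equations: 2h_0·M_0 + h_0·M_1 = 6(Δ_0 - S'(0)) = -102 and h_2·M_2 + 2h_2·M_3 = 6(S'(3) - Δ_2) = -30.
Solving the tridiagonal system: M_0 = -1052/15, M_1 = 574/15, M_2 = -74/15, M_3 = -188/15.
On [0, 1], S(x) = 6 + 5·x - 526/15·x² + 271/15·x³.
With x = 3/4: S(3/4) = -753/320.

-2.3531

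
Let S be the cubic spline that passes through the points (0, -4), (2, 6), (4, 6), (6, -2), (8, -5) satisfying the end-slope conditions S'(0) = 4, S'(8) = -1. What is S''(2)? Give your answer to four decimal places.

Write m_i for S''(x_i). With h_i = 2, 2, 2, 2 and divided differences Δ_i = 5, 0, -4, -3/2, the continuity of S' gives the tridiagonal system
  2·m_0 + 8·m_1 + 2·m_2 = 6(Δ_1 - Δ_0) = -30
  2·m_1 + 8·m_2 + 2·m_3 = 6(Δ_2 - Δ_1) = -24
  2·m_2 + 8·m_3 + 2·m_4 = 6(Δ_3 - Δ_2) = 15
Clamped end conditions give two more equations: 2h_0·m_0 + h_0·m_1 = 6(Δ_0 - S'(0)) = 6 and h_3·m_3 + 2h_3·m_4 = 6(S'(8) - Δ_3) = 3.
Forward elimination and back-substitution give m_0 = 389/112, m_1 = -221/56, m_2 = -43/16, m_3 = 151/56, m_4 = -67/112.

-3.9464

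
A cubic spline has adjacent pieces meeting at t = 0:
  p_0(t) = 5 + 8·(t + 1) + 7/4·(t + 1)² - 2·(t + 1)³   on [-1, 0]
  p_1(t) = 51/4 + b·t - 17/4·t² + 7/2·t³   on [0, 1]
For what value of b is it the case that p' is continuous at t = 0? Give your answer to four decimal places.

5.5000

p_0'(t) = 8 + 7/2·(t + 1) - 6·(t + 1)², so p_0'(0) = 11/2. On the right, p_1'(0) = b, so b = 11/2.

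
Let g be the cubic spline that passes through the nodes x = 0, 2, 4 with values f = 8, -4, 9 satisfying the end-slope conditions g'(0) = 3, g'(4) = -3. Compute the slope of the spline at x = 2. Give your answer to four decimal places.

0.3750

Write m_i for g''(x_i). With h_i = 2, 2 and divided differences Δ_i = -6, 13/2, the continuity of g' gives the tridiagonal system
  2·m_0 + 8·m_1 + 2·m_2 = 6(Δ_1 - Δ_0) = 75
Clamped end conditions give two more equations: 2h_0·m_0 + h_0·m_1 = 6(Δ_0 - g'(0)) = -54 and h_1·m_1 + 2h_1·m_2 = 6(g'(4) - Δ_1) = -57.
Solving the tridiagonal system: m_0 = -195/8, m_1 = 87/4, m_2 = -201/8.
On [2, 4], g'(x) = b_1 + 2c_1·(x - 2) + 3d_1·(x - 2)² with b_1 = Δ_1 - h_1(2m_1 + m_2)/6 = 3/8, c_1 = m_1/2 = 87/8, d_1 = (m_2 - m_1)/(6h_1) = -125/32. So g'(2) = 3/8.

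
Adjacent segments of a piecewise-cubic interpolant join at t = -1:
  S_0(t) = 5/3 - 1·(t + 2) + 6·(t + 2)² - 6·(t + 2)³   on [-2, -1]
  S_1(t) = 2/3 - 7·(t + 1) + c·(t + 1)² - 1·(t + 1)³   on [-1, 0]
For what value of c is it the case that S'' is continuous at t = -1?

S_0''(t) = 12 - 36·(t + 2), so S_0''(-1) = -24. On the right, S_1''(-1) = 2c, so c = -12.

-12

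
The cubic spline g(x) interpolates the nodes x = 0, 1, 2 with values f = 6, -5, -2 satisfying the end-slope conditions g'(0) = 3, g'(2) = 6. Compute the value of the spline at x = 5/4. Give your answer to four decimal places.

Put σ_i = g'' at the i-th knot. Here h = (1, 1) and Δ = (-11, 3), so the interior equations h_(i-1)·σ_(i-1) + 2(h_(i-1)+h_i)·σ_i + h_i·σ_(i+1) = 6(Δ_i − Δ_(i-1)) read
  1·σ_0 + 4·σ_1 + 1·σ_2 = 6(Δ_1 - Δ_0) = 84
Clamped end conditions give two more equations: 2h_0·σ_0 + h_0·σ_1 = 6(Δ_0 - g'(0)) = -84 and h_1·σ_1 + 2h_1·σ_2 = 6(g'(2) - Δ_1) = 18.
Solving: σ_0 = -123/2, σ_1 = 39, σ_2 = -21/2.
On [1, 2], g(x) = -5 - 33/4·(x - 1) + 39/2·(x - 1)² - 33/4·(x - 1)³.
With (x - 1) = 1/4: g(5/4) = -1529/256.

-5.9727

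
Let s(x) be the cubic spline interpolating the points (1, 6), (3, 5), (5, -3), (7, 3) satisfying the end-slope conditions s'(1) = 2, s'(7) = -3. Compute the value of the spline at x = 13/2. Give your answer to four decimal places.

3.0031

Put m_i = s'' at the i-th knot. Here h = (2, 2, 2) and Δ = (-1/2, -4, 3), so the interior equations h_(i-1)·m_(i-1) + 2(h_(i-1)+h_i)·m_i + h_i·m_(i+1) = 6(Δ_i − Δ_(i-1)) read
  2·m_0 + 8·m_1 + 2·m_2 = 6(Δ_1 - Δ_0) = -21
  2·m_1 + 8·m_2 + 2·m_3 = 6(Δ_2 - Δ_1) = 42
Clamped end conditions give two more equations: 2h_0·m_0 + h_0·m_1 = 6(Δ_0 - s'(1)) = -15 and h_2·m_2 + 2h_2·m_3 = 6(s'(7) - Δ_2) = -36.
Solving: m_0 = -41/30, m_1 = -143/30, m_2 = 149/15, m_3 = -419/30.
On [5, 7], s(x) = -3 + 31/30·(x - 5) + 149/30·(x - 5)² - 239/120·(x - 5)³.
With (x - 5) = 3/2: s(13/2) = 961/320.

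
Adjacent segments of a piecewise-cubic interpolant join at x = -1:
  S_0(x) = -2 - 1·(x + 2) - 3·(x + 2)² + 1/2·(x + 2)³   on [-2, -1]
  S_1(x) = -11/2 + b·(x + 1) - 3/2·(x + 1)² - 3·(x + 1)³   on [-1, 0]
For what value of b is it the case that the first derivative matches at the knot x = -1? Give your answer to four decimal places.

-5.5000

S_0'(x) = -1 - 6·(x + 2) + 3/2·(x + 2)², so S_0'(-1) = -11/2. On the right, S_1'(-1) = b, so b = -11/2.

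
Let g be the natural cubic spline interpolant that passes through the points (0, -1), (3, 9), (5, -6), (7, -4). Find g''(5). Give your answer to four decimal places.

With m_i denoting the second derivative at x_i, h_i = 3, 2, 2, and Δ_i = (y_(i+1) − y_i)/h_i = 10/3, -15/2, 1:
  3·m_0 + 10·m_1 + 2·m_2 = 6(Δ_1 - Δ_0) = -65
  2·m_1 + 8·m_2 + 2·m_3 = 6(Δ_2 - Δ_1) = 51
Natural end conditions: m_0 = m_3 = 0.
Forward elimination and back-substitution give m_0 = 0, m_1 = -311/38, m_2 = 160/19, m_3 = 0.

8.4211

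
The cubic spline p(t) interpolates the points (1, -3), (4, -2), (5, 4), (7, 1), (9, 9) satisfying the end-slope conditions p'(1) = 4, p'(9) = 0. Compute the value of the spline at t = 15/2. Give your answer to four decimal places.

Write m_i for p''(x_i). With h_i = 3, 1, 2, 2 and divided differences Δ_i = 1/3, 6, -3/2, 4, the continuity of p' gives the tridiagonal system
  3·m_0 + 8·m_1 + 1·m_2 = 6(Δ_1 - Δ_0) = 34
  1·m_1 + 6·m_2 + 2·m_3 = 6(Δ_2 - Δ_1) = -45
  2·m_2 + 8·m_3 + 2·m_4 = 6(Δ_3 - Δ_2) = 33
Clamped end conditions give two more equations: 2h_0·m_0 + h_0·m_1 = 6(Δ_0 - p'(1)) = -22 and h_3·m_3 + 2h_3·m_4 = 6(p'(9) - Δ_3) = -24.
Solving: m_0 = -775/96, m_1 = 141/16, m_2 = -393/32, m_3 = 159/16, m_4 = -351/32.
On [7, 9], p(t) = 1 + 33/32·(t - 7) + 159/32·(t - 7)² - 223/128·(t - 7)³.
With (t - 7) = 1/2: p(15/2) = 2601/1024.

2.5400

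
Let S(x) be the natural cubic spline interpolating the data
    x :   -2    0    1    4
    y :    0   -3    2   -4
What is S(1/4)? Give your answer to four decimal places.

Let m_i = S''(x_i). Step sizes h_i = 2, 1, 3; slopes of the chords Δ_i = (y_(i+1) - y_i)/h_i = -3/2, 5, -2.
  2·m_0 + 6·m_1 + 1·m_2 = 6(Δ_1 - Δ_0) = 39
  1·m_1 + 8·m_2 + 3·m_3 = 6(Δ_2 - Δ_1) = -42
Natural end conditions: m_0 = m_3 = 0.
Forward elimination and back-substitution give m_0 = 0, m_1 = 354/47, m_2 = -291/47, m_3 = 0.
On [0, 1], S(x) = -3 + 331/94·x + 177/47·x² - 215/94·x³.
With x = 1/4: S(1/4) = -11551/6016.

-1.9200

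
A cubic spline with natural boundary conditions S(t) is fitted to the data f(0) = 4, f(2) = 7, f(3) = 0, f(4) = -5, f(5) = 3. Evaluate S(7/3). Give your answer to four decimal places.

Write M_i for S''(x_i). With h_i = 2, 1, 1, 1 and divided differences Δ_i = 3/2, -7, -5, 8, the continuity of S' gives the tridiagonal system
  2·M_0 + 6·M_1 + 1·M_2 = 6(Δ_1 - Δ_0) = -51
  1·M_1 + 4·M_2 + 1·M_3 = 6(Δ_2 - Δ_1) = 12
  1·M_2 + 4·M_3 + 1·M_4 = 6(Δ_3 - Δ_2) = 78
Natural end conditions: M_0 = M_4 = 0.
Solving the tridiagonal system: M_0 = 0, M_1 = -735/86, M_2 = 12/43, M_3 = 1671/86, M_4 = 0.
On [2, 3], S(t) = 7 - 361/86·(t - 2) - 735/172·(t - 2)² + 253/172·(t - 2)³.
With (t - 2) = 1/3: S(7/3) = 12029/2322.

5.1804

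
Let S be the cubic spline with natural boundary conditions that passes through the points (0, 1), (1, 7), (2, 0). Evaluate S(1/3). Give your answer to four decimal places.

Write m_i for S''(x_i). With h_i = 1, 1 and divided differences Δ_i = 6, -7, the continuity of S' gives the tridiagonal system
  1·m_0 + 4·m_1 + 1·m_2 = 6(Δ_1 - Δ_0) = -78
Natural end conditions: m_0 = m_2 = 0.
Solving the tridiagonal system: m_0 = 0, m_1 = -39/2, m_2 = 0.
On [0, 1], S(x) = 1 + 37/4·x + 0·x² - 13/4·x³.
With x = 1/3: S(1/3) = 107/27.

3.9630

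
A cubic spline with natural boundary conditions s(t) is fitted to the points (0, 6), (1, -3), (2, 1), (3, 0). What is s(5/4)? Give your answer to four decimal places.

Write σ_i for s''(x_i). With h_i = 1, 1, 1 and divided differences Δ_i = -9, 4, -1, the continuity of s' gives the tridiagonal system
  1·σ_0 + 4·σ_1 + 1·σ_2 = 6(Δ_1 - Δ_0) = 78
  1·σ_1 + 4·σ_2 + 1·σ_3 = 6(Δ_2 - Δ_1) = -30
Natural end conditions: σ_0 = σ_3 = 0.
Hence σ_0 = 0, σ_1 = 114/5, σ_2 = -66/5, σ_3 = 0.
On [1, 2], s(t) = -3 - 7/5·(t - 1) + 57/5·(t - 1)² - 6·(t - 1)³.
With (t - 1) = 1/4: s(5/4) = -437/160.

-2.7313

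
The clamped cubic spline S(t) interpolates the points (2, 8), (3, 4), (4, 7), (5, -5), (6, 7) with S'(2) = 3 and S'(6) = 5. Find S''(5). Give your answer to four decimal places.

Put M_i = S'' at the i-th knot. Here h = (1, 1, 1, 1) and Δ = (-4, 3, -12, 12), so the interior equations h_(i-1)·M_(i-1) + 2(h_(i-1)+h_i)·M_i + h_i·M_(i+1) = 6(Δ_i − Δ_(i-1)) read
  1·M_0 + 4·M_1 + 1·M_2 = 6(Δ_1 - Δ_0) = 42
  1·M_1 + 4·M_2 + 1·M_3 = 6(Δ_2 - Δ_1) = -90
  1·M_2 + 4·M_3 + 1·M_4 = 6(Δ_3 - Δ_2) = 144
Clamped end conditions give two more equations: 2h_0·M_0 + h_0·M_1 = 6(Δ_0 - S'(2)) = -42 and h_3·M_3 + 2h_3·M_4 = 6(S'(6) - Δ_3) = -42.
Forward elimination and back-substitution give M_0 = -1021/28, M_1 = 433/14, M_2 = -181/4, M_3 = 841/14, M_4 = -1429/28.

60.0714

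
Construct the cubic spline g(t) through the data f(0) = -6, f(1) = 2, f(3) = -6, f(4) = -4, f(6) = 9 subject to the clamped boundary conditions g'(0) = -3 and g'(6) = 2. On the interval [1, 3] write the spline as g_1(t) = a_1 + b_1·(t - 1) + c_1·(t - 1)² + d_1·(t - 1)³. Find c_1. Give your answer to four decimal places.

With M_i denoting the second derivative at x_i, h_i = 1, 2, 1, 2, and Δ_i = (y_(i+1) − y_i)/h_i = 8, -4, 2, 13/2:
  1·M_0 + 6·M_1 + 2·M_2 = 6(Δ_1 - Δ_0) = -72
  2·M_1 + 6·M_2 + 1·M_3 = 6(Δ_2 - Δ_1) = 36
  1·M_2 + 6·M_3 + 2·M_4 = 6(Δ_3 - Δ_2) = 27
Clamped end conditions give two more equations: 2h_0·M_0 + h_0·M_1 = 6(Δ_0 - g'(0)) = 66 and h_3·M_3 + 2h_3·M_4 = 6(g'(6) - Δ_3) = -27.
Forward elimination and back-substitution give M_0 = 4177/93, M_1 = -2216/93, M_2 = 2423/186, M_3 = 511/93, M_4 = -3533/372.
On [1, 3], with g_1(t) = a_1 + b_1·(t - 1) + c_1·(t - 1)² + d_1·(t - 1)³: c_1 = M_1/2 = -1108/93, d_1 = (M_2 - M_1)/(6h_1) = 2285/744, b_1 = Δ_1 - h_1(2M_1 + M_2)/6 = 1403/186.

-11.9140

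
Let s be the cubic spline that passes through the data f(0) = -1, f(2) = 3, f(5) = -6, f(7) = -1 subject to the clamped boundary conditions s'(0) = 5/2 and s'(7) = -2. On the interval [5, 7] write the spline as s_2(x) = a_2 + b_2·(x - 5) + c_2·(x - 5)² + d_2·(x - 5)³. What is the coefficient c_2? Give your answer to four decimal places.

Let M_i = s''(x_i). Step sizes h_i = 2, 3, 2; slopes of the chords Δ_i = (y_(i+1) - y_i)/h_i = 2, -3, 5/2.
  2·M_0 + 10·M_1 + 3·M_2 = 6(Δ_1 - Δ_0) = -30
  3·M_1 + 10·M_2 + 2·M_3 = 6(Δ_2 - Δ_1) = 33
Clamped end conditions give two more equations: 2h_0·M_0 + h_0·M_1 = 6(Δ_0 - s'(0)) = -3 and h_2·M_2 + 2h_2·M_3 = 6(s'(7) - Δ_2) = -27.
Forward elimination and back-substitution give M_0 = 2, M_1 = -11/2, M_2 = 7, M_3 = -41/4.
On [5, 7], with s_2(x) = a_2 + b_2·(x - 5) + c_2·(x - 5)² + d_2·(x - 5)³: c_2 = M_2/2 = 7/2, d_2 = (M_3 - M_2)/(6h_2) = -23/16, b_2 = Δ_2 - h_2(2M_2 + M_3)/6 = 5/4.

3.5000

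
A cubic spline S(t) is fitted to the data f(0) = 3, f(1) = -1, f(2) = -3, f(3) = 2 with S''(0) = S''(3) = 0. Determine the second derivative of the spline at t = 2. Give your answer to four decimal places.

10.4000

Put σ_i = S'' at the i-th knot. Here h = (1, 1, 1) and Δ = (-4, -2, 5), so the interior equations h_(i-1)·σ_(i-1) + 2(h_(i-1)+h_i)·σ_i + h_i·σ_(i+1) = 6(Δ_i − Δ_(i-1)) read
  1·σ_0 + 4·σ_1 + 1·σ_2 = 6(Δ_1 - Δ_0) = 12
  1·σ_1 + 4·σ_2 + 1·σ_3 = 6(Δ_2 - Δ_1) = 42
Natural end conditions: σ_0 = σ_3 = 0.
Hence σ_0 = 0, σ_1 = 2/5, σ_2 = 52/5, σ_3 = 0.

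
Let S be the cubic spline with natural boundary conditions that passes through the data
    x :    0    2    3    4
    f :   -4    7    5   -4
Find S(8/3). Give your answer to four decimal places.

6.5185

Let m_i = S''(x_i). Step sizes h_i = 2, 1, 1; slopes of the chords Δ_i = (y_(i+1) - y_i)/h_i = 11/2, -2, -9.
  2·m_0 + 6·m_1 + 1·m_2 = 6(Δ_1 - Δ_0) = -45
  1·m_1 + 4·m_2 + 1·m_3 = 6(Δ_2 - Δ_1) = -42
Natural end conditions: m_0 = m_3 = 0.
Solving: m_0 = 0, m_1 = -6, m_2 = -9, m_3 = 0.
On [2, 3], S(x) = 7 + 3/2·(x - 2) - 3·(x - 2)² - 1/2·(x - 2)³.
With (x - 2) = 2/3: S(8/3) = 176/27.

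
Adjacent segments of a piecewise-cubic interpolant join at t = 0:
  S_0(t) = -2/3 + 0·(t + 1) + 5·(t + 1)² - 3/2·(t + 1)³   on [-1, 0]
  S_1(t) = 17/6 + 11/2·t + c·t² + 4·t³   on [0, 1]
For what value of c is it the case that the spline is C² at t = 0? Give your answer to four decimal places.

S_0''(t) = 10 - 9·(t + 1), so S_0''(0) = 1. On the right, S_1''(0) = 2c, so c = 1/2.

0.5000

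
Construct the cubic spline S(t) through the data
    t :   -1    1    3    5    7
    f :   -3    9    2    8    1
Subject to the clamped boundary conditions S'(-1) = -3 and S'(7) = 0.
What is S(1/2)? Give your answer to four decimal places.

6.0301

With m_i denoting the second derivative at x_i, h_i = 2, 2, 2, 2, and Δ_i = (y_(i+1) − y_i)/h_i = 6, -7/2, 3, -7/2:
  2·m_0 + 8·m_1 + 2·m_2 = 6(Δ_1 - Δ_0) = -57
  2·m_1 + 8·m_2 + 2·m_3 = 6(Δ_2 - Δ_1) = 39
  2·m_2 + 8·m_3 + 2·m_4 = 6(Δ_3 - Δ_2) = -39
Clamped end conditions give two more equations: 2h_0·m_0 + h_0·m_1 = 6(Δ_0 - S'(-1)) = 54 and h_3·m_3 + 2h_3·m_4 = 6(S'(7) - Δ_3) = 21.
Hence m_0 = 591/28, m_1 = -213/14, m_2 = 45/4, m_3 = -72/7, m_4 = 291/28.
On [-1, 1], S(t) = -3 - 3·(t + 1) + 591/56·(t + 1)² - 339/112·(t + 1)³.
With (t + 1) = 3/2: S(1/2) = 5403/896.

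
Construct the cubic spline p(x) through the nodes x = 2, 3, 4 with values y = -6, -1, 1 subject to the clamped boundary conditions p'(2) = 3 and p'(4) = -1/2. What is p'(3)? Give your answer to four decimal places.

Let M_i = p''(x_i). Step sizes h_i = 1, 1; slopes of the chords Δ_i = (y_(i+1) - y_i)/h_i = 5, 2.
  1·M_0 + 4·M_1 + 1·M_2 = 6(Δ_1 - Δ_0) = -18
Clamped end conditions give two more equations: 2h_0·M_0 + h_0·M_1 = 6(Δ_0 - p'(2)) = 12 and h_1·M_1 + 2h_1·M_2 = 6(p'(4) - Δ_1) = -15.
Solving: M_0 = 35/4, M_1 = -11/2, M_2 = -19/4.
On [3, 4], p'(x) = b_1 + 2c_1·(x - 3) + 3d_1·(x - 3)² with b_1 = Δ_1 - h_1(2M_1 + M_2)/6 = 37/8, c_1 = M_1/2 = -11/4, d_1 = (M_2 - M_1)/(6h_1) = 1/8. So p'(3) = 37/8.

4.6250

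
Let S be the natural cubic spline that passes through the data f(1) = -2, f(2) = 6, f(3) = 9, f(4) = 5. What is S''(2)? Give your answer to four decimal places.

Put σ_i = S'' at the i-th knot. Here h = (1, 1, 1) and Δ = (8, 3, -4), so the interior equations h_(i-1)·σ_(i-1) + 2(h_(i-1)+h_i)·σ_i + h_i·σ_(i+1) = 6(Δ_i − Δ_(i-1)) read
  1·σ_0 + 4·σ_1 + 1·σ_2 = 6(Δ_1 - Δ_0) = -30
  1·σ_1 + 4·σ_2 + 1·σ_3 = 6(Δ_2 - Δ_1) = -42
Natural end conditions: σ_0 = σ_3 = 0.
Hence σ_0 = 0, σ_1 = -26/5, σ_2 = -46/5, σ_3 = 0.

-5.2000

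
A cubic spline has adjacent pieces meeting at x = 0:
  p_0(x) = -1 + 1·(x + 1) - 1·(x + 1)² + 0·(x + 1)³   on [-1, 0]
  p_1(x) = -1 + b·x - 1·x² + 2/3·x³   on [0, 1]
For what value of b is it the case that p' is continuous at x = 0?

-1

p_0'(x) = 1 - 2·(x + 1) + 0·(x + 1)², so p_0'(0) = -1. On the right, p_1'(0) = b, so b = -1.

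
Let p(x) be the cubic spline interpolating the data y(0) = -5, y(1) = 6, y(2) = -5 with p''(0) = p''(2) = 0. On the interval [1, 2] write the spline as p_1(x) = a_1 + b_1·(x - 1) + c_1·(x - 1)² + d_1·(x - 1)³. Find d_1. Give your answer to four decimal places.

Let M_i = p''(x_i). Step sizes h_i = 1, 1; slopes of the chords Δ_i = (y_(i+1) - y_i)/h_i = 11, -11.
  1·M_0 + 4·M_1 + 1·M_2 = 6(Δ_1 - Δ_0) = -132
Natural end conditions: M_0 = M_2 = 0.
Solving: M_0 = 0, M_1 = -33, M_2 = 0.
On [1, 2], with p_1(x) = a_1 + b_1·(x - 1) + c_1·(x - 1)² + d_1·(x - 1)³: c_1 = M_1/2 = -33/2, d_1 = (M_2 - M_1)/(6h_1) = 11/2, b_1 = Δ_1 - h_1(2M_1 + M_2)/6 = 0.

5.5000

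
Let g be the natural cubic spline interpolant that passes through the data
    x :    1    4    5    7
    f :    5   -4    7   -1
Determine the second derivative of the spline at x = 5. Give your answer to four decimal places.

-17.1064

Put M_i = g'' at the i-th knot. Here h = (3, 1, 2) and Δ = (-3, 11, -4), so the interior equations h_(i-1)·M_(i-1) + 2(h_(i-1)+h_i)·M_i + h_i·M_(i+1) = 6(Δ_i − Δ_(i-1)) read
  3·M_0 + 8·M_1 + 1·M_2 = 6(Δ_1 - Δ_0) = 84
  1·M_1 + 6·M_2 + 2·M_3 = 6(Δ_2 - Δ_1) = -90
Natural end conditions: M_0 = M_3 = 0.
Solving the tridiagonal system: M_0 = 0, M_1 = 594/47, M_2 = -804/47, M_3 = 0.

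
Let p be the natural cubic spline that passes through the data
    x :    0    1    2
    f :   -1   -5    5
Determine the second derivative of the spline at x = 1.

21

Let M_i = p''(x_i). Step sizes h_i = 1, 1; slopes of the chords Δ_i = (y_(i+1) - y_i)/h_i = -4, 10.
  1·M_0 + 4·M_1 + 1·M_2 = 6(Δ_1 - Δ_0) = 84
Natural end conditions: M_0 = M_2 = 0.
Solving the tridiagonal system: M_0 = 0, M_1 = 21, M_2 = 0.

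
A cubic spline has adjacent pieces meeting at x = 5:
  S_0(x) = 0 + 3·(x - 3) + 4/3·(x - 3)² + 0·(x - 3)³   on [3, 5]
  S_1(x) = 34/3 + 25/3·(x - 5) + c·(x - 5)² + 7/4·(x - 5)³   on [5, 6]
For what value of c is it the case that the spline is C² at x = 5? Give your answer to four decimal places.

S_0''(x) = 8/3 + 0·(x - 3), so S_0''(5) = 8/3. On the right, S_1''(5) = 2c, so c = 4/3.

1.3333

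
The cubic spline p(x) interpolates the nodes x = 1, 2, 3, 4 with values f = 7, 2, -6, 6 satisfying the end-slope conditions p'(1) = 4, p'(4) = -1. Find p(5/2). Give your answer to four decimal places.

Write M_i for p''(x_i). With h_i = 1, 1, 1 and divided differences Δ_i = -5, -8, 12, the continuity of p' gives the tridiagonal system
  1·M_0 + 4·M_1 + 1·M_2 = 6(Δ_1 - Δ_0) = -18
  1·M_1 + 4·M_2 + 1·M_3 = 6(Δ_2 - Δ_1) = 120
Clamped end conditions give two more equations: 2h_0·M_0 + h_0·M_1 = 6(Δ_0 - p'(1)) = -54 and h_2·M_2 + 2h_2·M_3 = 6(p'(4) - Δ_2) = -78.
Hence M_0 = -64/3, M_1 = -34/3, M_2 = 146/3, M_3 = -190/3.
On [2, 3], p(x) = 2 - 37/3·(x - 2) - 17/3·(x - 2)² + 10·(x - 2)³.
With (x - 2) = 1/2: p(5/2) = -13/3.

-4.3333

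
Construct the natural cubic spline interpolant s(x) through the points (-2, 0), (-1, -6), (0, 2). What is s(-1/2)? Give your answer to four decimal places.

-3.3125

With σ_i denoting the second derivative at x_i, h_i = 1, 1, and Δ_i = (y_(i+1) − y_i)/h_i = -6, 8:
  1·σ_0 + 4·σ_1 + 1·σ_2 = 6(Δ_1 - Δ_0) = 84
Natural end conditions: σ_0 = σ_2 = 0.
Solving: σ_0 = 0, σ_1 = 21, σ_2 = 0.
On [-1, 0], s(x) = -6 + 1·(x + 1) + 21/2·(x + 1)² - 7/2·(x + 1)³.
With (x + 1) = 1/2: s(-1/2) = -53/16.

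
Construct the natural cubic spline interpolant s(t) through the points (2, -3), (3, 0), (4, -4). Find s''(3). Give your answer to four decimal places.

Put σ_i = s'' at the i-th knot. Here h = (1, 1) and Δ = (3, -4), so the interior equations h_(i-1)·σ_(i-1) + 2(h_(i-1)+h_i)·σ_i + h_i·σ_(i+1) = 6(Δ_i − Δ_(i-1)) read
  1·σ_0 + 4·σ_1 + 1·σ_2 = 6(Δ_1 - Δ_0) = -42
Natural end conditions: σ_0 = σ_2 = 0.
Hence σ_0 = 0, σ_1 = -21/2, σ_2 = 0.

-10.5000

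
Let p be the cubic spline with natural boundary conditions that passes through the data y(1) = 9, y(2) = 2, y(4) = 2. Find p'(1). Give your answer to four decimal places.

-8.1667

Write m_i for p''(x_i). With h_i = 1, 2 and divided differences Δ_i = -7, 0, the continuity of p' gives the tridiagonal system
  1·m_0 + 6·m_1 + 2·m_2 = 6(Δ_1 - Δ_0) = 42
Natural end conditions: m_0 = m_2 = 0.
Forward elimination and back-substitution give m_0 = 0, m_1 = 7, m_2 = 0.
On [1, 2], p'(x) = b_0 + 2c_0·(x - 1) + 3d_0·(x - 1)² with b_0 = Δ_0 - h_0(2m_0 + m_1)/6 = -49/6, c_0 = m_0/2 = 0, d_0 = (m_1 - m_0)/(6h_0) = 7/6. So p'(1) = -49/6.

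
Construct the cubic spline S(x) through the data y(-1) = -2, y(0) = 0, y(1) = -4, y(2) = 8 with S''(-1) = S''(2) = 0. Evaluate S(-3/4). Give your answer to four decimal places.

Write M_i for S''(x_i). With h_i = 1, 1, 1 and divided differences Δ_i = 2, -4, 12, the continuity of S' gives the tridiagonal system
  1·M_0 + 4·M_1 + 1·M_2 = 6(Δ_1 - Δ_0) = -36
  1·M_1 + 4·M_2 + 1·M_3 = 6(Δ_2 - Δ_1) = 96
Natural end conditions: M_0 = M_3 = 0.
Hence M_0 = 0, M_1 = -16, M_2 = 28, M_3 = 0.
On [-1, 0], S(x) = -2 + 14/3·(x + 1) + 0·(x + 1)² - 8/3·(x + 1)³.
With (x + 1) = 1/4: S(-3/4) = -7/8.

-0.8750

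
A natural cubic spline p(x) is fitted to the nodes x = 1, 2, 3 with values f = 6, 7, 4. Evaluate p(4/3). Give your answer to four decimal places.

With m_i denoting the second derivative at x_i, h_i = 1, 1, and Δ_i = (y_(i+1) − y_i)/h_i = 1, -3:
  1·m_0 + 4·m_1 + 1·m_2 = 6(Δ_1 - Δ_0) = -24
Natural end conditions: m_0 = m_2 = 0.
Solving the tridiagonal system: m_0 = 0, m_1 = -6, m_2 = 0.
On [1, 2], p(x) = 6 + 2·(x - 1) + 0·(x - 1)² - 1·(x - 1)³.
With (x - 1) = 1/3: p(4/3) = 179/27.

6.6296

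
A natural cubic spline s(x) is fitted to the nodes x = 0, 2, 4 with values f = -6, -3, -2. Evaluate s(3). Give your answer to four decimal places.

Write M_i for s''(x_i). With h_i = 2, 2 and divided differences Δ_i = 3/2, 1/2, the continuity of s' gives the tridiagonal system
  2·M_0 + 8·M_1 + 2·M_2 = 6(Δ_1 - Δ_0) = -6
Natural end conditions: M_0 = M_2 = 0.
Forward elimination and back-substitution give M_0 = 0, M_1 = -3/4, M_2 = 0.
On [2, 4], s(x) = -3 + 1·(x - 2) - 3/8·(x - 2)² + 1/16·(x - 2)³.
With (x - 2) = 1: s(3) = -37/16.

-2.3125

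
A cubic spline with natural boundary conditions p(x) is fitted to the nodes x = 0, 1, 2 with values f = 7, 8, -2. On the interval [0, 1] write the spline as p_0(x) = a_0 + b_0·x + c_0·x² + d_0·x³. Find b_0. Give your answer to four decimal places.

3.7500

Put m_i = p'' at the i-th knot. Here h = (1, 1) and Δ = (1, -10), so the interior equations h_(i-1)·m_(i-1) + 2(h_(i-1)+h_i)·m_i + h_i·m_(i+1) = 6(Δ_i − Δ_(i-1)) read
  1·m_0 + 4·m_1 + 1·m_2 = 6(Δ_1 - Δ_0) = -66
Natural end conditions: m_0 = m_2 = 0.
Solving: m_0 = 0, m_1 = -33/2, m_2 = 0.
On [0, 1], with p_0(x) = a_0 + b_0·x + c_0·x² + d_0·x³: c_0 = m_0/2 = 0, d_0 = (m_1 - m_0)/(6h_0) = -11/4, b_0 = Δ_0 - h_0(2m_0 + m_1)/6 = 15/4.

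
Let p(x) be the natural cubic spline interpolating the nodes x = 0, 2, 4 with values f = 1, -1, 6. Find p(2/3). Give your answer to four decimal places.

Let m_i = p''(x_i). Step sizes h_i = 2, 2; slopes of the chords Δ_i = (y_(i+1) - y_i)/h_i = -1, 7/2.
  2·m_0 + 8·m_1 + 2·m_2 = 6(Δ_1 - Δ_0) = 27
Natural end conditions: m_0 = m_2 = 0.
Solving the tridiagonal system: m_0 = 0, m_1 = 27/8, m_2 = 0.
On [0, 2], p(x) = 1 - 17/8·x + 0·x² + 9/32·x³.
With x = 2/3: p(2/3) = -1/3.

-0.3333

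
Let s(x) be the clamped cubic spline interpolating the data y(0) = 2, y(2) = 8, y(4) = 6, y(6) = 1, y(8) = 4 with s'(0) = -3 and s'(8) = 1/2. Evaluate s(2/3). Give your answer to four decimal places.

2.2077

Write M_i for s''(x_i). With h_i = 2, 2, 2, 2 and divided differences Δ_i = 3, -1, -5/2, 3/2, the continuity of s' gives the tridiagonal system
  2·M_0 + 8·M_1 + 2·M_2 = 6(Δ_1 - Δ_0) = -24
  2·M_1 + 8·M_2 + 2·M_3 = 6(Δ_2 - Δ_1) = -9
  2·M_2 + 8·M_3 + 2·M_4 = 6(Δ_3 - Δ_2) = 24
Clamped end conditions give two more equations: 2h_0·M_0 + h_0·M_1 = 6(Δ_0 - s'(0)) = 36 and h_3·M_3 + 2h_3·M_4 = 6(s'(8) - Δ_3) = -6.
Solving: M_0 = 1333/112, M_1 = -325/56, M_2 = -11/16, M_3 = 227/56, M_4 = -395/112.
On [0, 2], s(x) = 2 - 3·x + 1333/224·x² - 661/448·x³.
With x = 2/3: s(2/3) = 1669/756.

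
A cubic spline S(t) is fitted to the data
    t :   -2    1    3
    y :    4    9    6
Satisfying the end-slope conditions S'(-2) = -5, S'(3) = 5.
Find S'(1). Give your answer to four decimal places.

-0.8500

Let M_i = S''(x_i). Step sizes h_i = 3, 2; slopes of the chords Δ_i = (y_(i+1) - y_i)/h_i = 5/3, -3/2.
  3·M_0 + 10·M_1 + 2·M_2 = 6(Δ_1 - Δ_0) = -19
Clamped end conditions give two more equations: 2h_0·M_0 + h_0·M_1 = 6(Δ_0 - S'(-2)) = 40 and h_1·M_1 + 2h_1·M_2 = 6(S'(3) - Δ_1) = 39.
Solving the tridiagonal system: M_0 = 317/30, M_1 = -39/5, M_2 = 273/20.
On [1, 3], S'(t) = b_1 + 2c_1·(t - 1) + 3d_1·(t - 1)² with b_1 = Δ_1 - h_1(2M_1 + M_2)/6 = -17/20, c_1 = M_1/2 = -39/10, d_1 = (M_2 - M_1)/(6h_1) = 143/80. So S'(1) = -17/20.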